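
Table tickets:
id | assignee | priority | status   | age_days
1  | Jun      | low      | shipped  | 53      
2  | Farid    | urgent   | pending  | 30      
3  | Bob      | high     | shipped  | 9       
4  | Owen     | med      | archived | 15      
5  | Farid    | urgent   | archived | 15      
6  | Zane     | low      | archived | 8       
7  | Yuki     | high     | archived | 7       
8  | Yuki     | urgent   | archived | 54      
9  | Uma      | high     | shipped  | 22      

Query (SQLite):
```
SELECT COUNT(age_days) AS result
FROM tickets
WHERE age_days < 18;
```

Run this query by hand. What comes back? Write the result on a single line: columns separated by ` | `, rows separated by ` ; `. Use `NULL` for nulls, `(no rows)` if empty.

5

Rows where age_days < 18 → age_days values: [9, 15, 15, 8, 7].
COUNT(age_days) counts non-NULL values → 5.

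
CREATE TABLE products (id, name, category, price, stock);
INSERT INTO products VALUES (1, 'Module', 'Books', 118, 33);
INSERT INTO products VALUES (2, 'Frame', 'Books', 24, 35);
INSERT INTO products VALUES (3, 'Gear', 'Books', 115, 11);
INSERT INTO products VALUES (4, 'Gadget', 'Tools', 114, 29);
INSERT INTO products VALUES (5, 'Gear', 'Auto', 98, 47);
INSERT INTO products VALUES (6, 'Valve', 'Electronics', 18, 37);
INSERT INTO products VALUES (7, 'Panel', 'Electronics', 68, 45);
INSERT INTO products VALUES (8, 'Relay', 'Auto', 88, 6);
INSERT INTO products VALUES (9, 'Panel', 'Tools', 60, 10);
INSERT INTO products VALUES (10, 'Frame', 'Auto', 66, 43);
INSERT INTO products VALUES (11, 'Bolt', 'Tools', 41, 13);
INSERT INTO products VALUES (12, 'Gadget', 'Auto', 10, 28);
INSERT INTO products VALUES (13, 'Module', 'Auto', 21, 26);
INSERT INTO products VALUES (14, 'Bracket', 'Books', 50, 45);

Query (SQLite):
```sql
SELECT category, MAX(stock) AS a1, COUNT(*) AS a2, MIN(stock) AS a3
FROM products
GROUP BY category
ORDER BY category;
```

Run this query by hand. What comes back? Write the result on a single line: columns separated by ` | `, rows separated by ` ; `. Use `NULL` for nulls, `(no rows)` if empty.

Auto | 47 | 5 | 6 ; Books | 45 | 4 | 11 ; Electronics | 45 | 2 | 37 ; Tools | 29 | 3 | 10

Group products by category.
Per group compute: MAX(stock), COUNT(*), MIN(stock).
  Auto: ids {5, 8, 10, 12, 13} → MAX(stock)=47, COUNT(*)=5, MIN(stock)=6
  Books: ids {1, 2, 3, 14} → MAX(stock)=45, COUNT(*)=4, MIN(stock)=11
  Electronics: ids {6, 7} → MAX(stock)=45, COUNT(*)=2, MIN(stock)=37
  Tools: ids {4, 9, 11} → MAX(stock)=29, COUNT(*)=3, MIN(stock)=10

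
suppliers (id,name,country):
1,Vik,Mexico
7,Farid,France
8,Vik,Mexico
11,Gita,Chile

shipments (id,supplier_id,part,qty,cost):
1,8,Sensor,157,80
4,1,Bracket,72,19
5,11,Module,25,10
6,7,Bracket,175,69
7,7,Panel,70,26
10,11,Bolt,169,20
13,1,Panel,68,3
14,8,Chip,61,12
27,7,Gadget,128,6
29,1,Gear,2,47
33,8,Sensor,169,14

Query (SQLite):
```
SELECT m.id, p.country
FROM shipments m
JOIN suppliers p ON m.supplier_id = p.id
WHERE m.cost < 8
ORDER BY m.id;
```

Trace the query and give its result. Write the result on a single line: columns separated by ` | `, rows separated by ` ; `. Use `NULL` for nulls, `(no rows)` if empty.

Each shipments row matches the suppliers row where supplier_id = suppliers.id.
Then keep rows with m.cost < 8.

13 | Mexico ; 27 | France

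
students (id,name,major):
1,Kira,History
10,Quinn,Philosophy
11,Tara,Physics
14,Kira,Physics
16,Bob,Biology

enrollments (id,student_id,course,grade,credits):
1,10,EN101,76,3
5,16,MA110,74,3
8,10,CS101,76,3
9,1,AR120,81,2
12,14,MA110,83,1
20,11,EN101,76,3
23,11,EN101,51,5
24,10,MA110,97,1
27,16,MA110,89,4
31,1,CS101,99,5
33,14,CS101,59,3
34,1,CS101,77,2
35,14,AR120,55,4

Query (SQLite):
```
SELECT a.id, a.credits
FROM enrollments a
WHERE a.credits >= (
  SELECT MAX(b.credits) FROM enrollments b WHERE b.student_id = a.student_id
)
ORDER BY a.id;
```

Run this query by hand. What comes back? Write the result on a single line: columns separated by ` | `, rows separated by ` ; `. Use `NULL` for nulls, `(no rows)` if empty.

For each enrollments row a, compute MAX(credits) over rows sharing a.student_id.
Keep row a if a.credits >= that per-group MAX.
  student_id=1: MAX(credits) = 5
  student_id=10: MAX(credits) = 3
  student_id=11: MAX(credits) = 5
  student_id=14: MAX(credits) = 4
  student_id=16: MAX(credits) = 4

1 | 3 ; 8 | 3 ; 23 | 5 ; 27 | 4 ; 31 | 5 ; 35 | 4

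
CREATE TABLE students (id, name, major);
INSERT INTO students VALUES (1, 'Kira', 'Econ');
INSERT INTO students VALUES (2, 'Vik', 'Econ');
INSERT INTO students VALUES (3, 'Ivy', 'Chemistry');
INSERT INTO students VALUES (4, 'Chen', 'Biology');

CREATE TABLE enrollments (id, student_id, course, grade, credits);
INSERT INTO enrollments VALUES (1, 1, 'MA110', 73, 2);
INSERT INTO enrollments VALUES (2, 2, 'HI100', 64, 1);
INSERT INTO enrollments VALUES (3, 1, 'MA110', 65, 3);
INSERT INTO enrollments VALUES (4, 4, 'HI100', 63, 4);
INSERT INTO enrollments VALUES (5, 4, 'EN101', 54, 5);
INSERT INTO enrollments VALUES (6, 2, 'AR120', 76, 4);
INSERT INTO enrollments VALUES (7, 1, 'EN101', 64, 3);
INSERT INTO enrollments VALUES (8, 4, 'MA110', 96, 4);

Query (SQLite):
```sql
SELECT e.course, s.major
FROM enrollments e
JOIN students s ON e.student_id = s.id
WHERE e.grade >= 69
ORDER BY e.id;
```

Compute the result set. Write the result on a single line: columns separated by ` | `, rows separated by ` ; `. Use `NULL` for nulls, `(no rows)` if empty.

MA110 | Econ ; AR120 | Econ ; MA110 | Biology

Each enrollments row matches the students row where student_id = students.id.
Then keep rows with e.grade >= 69.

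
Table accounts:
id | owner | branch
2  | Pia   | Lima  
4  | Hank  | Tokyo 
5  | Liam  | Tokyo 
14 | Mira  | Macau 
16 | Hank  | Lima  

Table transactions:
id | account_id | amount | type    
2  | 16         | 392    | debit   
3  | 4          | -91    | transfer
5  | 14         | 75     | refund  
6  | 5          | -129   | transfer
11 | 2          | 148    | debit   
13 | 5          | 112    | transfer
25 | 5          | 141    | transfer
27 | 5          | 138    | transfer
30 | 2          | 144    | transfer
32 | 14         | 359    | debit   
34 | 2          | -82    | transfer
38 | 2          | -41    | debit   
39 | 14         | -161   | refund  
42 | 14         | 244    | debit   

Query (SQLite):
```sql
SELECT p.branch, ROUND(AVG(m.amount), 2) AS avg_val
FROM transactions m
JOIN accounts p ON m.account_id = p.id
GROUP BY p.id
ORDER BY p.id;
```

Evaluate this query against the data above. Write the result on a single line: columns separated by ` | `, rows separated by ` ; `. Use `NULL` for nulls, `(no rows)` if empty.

Lima | 42.25 ; Tokyo | -91 ; Tokyo | 65.5 ; Macau | 129.25 ; Lima | 392

Join each transactions row to its accounts via account_id.
Group joined rows by accounts.id; compute ROUND(AVG(m.amount), 2) per group.
  2: ids {11, 30, 34, 38} → ROUND(AVG(m.amount), 2)=42.25
  4: ids {3} → ROUND(AVG(m.amount), 2)=-91
  5: ids {6, 13, 25, 27} → ROUND(AVG(m.amount), 2)=65.5
  14: ids {5, 32, 39, 42} → ROUND(AVG(m.amount), 2)=129.25
  16: ids {2} → ROUND(AVG(m.amount), 2)=392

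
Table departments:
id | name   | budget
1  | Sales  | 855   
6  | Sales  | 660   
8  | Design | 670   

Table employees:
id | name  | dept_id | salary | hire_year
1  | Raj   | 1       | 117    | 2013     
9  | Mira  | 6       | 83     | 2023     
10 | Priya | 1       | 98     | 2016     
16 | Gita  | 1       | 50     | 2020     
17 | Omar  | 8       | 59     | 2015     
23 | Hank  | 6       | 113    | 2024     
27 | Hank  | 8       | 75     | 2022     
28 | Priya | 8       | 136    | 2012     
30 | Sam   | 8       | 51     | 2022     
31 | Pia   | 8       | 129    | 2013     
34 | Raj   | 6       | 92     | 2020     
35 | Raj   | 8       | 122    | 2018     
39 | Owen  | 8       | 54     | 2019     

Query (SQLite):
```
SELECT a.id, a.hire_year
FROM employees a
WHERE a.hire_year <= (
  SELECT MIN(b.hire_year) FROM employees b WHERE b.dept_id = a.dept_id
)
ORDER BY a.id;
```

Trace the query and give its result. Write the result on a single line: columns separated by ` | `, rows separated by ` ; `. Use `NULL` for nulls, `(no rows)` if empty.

1 | 2013 ; 28 | 2012 ; 34 | 2020

For each employees row a, compute MIN(hire_year) over rows sharing a.dept_id.
Keep row a if a.hire_year <= that per-group MIN.
  dept_id=1: MIN(hire_year) = 2013
  dept_id=6: MIN(hire_year) = 2020
  dept_id=8: MIN(hire_year) = 2012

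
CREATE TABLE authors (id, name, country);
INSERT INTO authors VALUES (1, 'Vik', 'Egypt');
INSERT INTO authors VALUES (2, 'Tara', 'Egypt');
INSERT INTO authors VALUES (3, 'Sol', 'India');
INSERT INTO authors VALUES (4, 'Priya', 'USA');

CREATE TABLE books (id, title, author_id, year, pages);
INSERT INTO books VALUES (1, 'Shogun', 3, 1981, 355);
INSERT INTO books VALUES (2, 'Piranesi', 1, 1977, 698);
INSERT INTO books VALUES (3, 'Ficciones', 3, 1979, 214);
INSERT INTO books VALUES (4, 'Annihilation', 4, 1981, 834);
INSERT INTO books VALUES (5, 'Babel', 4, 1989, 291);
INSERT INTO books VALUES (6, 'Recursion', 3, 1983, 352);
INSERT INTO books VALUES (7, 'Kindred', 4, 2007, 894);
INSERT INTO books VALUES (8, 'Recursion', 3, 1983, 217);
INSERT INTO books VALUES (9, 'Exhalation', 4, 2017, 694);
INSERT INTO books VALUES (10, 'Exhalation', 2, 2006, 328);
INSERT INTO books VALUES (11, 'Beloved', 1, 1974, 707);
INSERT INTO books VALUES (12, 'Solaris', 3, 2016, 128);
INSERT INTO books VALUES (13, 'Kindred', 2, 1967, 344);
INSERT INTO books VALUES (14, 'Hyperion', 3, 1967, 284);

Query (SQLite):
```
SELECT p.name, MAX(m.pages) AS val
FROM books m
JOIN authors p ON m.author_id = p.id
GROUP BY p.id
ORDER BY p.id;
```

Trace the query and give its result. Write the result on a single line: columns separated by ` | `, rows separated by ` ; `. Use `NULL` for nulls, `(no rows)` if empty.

Join each books row to its authors via author_id.
Group joined rows by authors.id; compute MAX(m.pages) per group.
  1: ids {2, 11} → MAX(m.pages)=707
  2: ids {10, 13} → MAX(m.pages)=344
  3: ids {1, 3, 6, 8, 12, 14} → MAX(m.pages)=355
  4: ids {4, 5, 7, 9} → MAX(m.pages)=894

Vik | 707 ; Tara | 344 ; Sol | 355 ; Priya | 894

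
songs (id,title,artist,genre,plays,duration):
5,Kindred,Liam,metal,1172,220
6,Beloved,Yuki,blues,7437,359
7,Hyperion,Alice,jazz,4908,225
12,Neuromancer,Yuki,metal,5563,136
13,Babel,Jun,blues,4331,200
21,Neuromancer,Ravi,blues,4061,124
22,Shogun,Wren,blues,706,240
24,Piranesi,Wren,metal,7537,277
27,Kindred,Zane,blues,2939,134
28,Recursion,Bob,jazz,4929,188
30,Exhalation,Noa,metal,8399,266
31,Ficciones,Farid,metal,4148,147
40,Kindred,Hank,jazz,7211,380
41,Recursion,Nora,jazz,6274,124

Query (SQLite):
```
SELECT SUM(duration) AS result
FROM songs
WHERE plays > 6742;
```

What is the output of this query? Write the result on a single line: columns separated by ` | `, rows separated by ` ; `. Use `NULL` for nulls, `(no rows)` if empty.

1282

Rows where plays > 6742 → duration values: [359, 277, 266, 380].
SUM of non-NULL values = 1282.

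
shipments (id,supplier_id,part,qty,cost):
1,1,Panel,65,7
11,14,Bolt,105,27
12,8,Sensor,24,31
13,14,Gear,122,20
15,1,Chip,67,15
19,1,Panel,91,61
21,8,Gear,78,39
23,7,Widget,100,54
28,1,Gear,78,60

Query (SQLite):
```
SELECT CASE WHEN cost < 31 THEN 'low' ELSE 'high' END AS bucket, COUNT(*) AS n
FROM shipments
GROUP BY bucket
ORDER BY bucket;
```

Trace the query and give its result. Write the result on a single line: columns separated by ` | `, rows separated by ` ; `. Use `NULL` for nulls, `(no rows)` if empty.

Bucket rows by cost < 31 → 'low' else 'high'; count each bucket.

high | 5 ; low | 4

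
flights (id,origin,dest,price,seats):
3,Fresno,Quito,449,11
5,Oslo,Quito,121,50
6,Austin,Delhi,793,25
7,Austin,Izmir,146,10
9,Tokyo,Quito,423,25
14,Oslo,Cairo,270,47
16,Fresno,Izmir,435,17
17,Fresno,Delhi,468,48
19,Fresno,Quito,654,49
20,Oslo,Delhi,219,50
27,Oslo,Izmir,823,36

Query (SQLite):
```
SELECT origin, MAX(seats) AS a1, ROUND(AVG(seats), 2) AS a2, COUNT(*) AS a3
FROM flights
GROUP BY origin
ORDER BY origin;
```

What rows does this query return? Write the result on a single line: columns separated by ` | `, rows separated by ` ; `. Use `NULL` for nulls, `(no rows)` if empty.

Austin | 25 | 17.5 | 2 ; Fresno | 49 | 31.25 | 4 ; Oslo | 50 | 45.75 | 4 ; Tokyo | 25 | 25 | 1

Group flights by origin.
Per group compute: MAX(seats), ROUND(AVG(seats), 2), COUNT(*).
  Austin: ids {6, 7} → MAX(seats)=25, ROUND(AVG(seats), 2)=17.5, COUNT(*)=2
  Fresno: ids {3, 16, 17, 19} → MAX(seats)=49, ROUND(AVG(seats), 2)=31.25, COUNT(*)=4
  Oslo: ids {5, 14, 20, 27} → MAX(seats)=50, ROUND(AVG(seats), 2)=45.75, COUNT(*)=4
  Tokyo: ids {9} → MAX(seats)=25, ROUND(AVG(seats), 2)=25, COUNT(*)=1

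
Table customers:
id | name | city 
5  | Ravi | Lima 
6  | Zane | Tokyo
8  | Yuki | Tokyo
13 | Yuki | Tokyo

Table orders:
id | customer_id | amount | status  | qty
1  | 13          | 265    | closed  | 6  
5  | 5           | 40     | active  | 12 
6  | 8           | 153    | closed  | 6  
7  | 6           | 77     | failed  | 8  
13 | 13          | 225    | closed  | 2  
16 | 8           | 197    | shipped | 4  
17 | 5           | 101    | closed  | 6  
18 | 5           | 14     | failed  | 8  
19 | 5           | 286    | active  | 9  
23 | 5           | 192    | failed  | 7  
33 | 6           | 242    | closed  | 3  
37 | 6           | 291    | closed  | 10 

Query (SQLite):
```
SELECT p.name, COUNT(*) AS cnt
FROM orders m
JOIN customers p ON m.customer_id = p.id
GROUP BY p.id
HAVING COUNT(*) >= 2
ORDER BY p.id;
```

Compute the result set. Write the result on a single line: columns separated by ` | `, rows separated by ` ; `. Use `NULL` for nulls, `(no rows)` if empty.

Join each orders row to its customers via customer_id.
Group joined rows by customers.id; compute COUNT(*) per group.
HAVING: keep groups with count ≥ 2.
  5: ids {5, 17, 18, 19, 23} → COUNT(*)=5
  6: ids {7, 33, 37} → COUNT(*)=3
  8: ids {6, 16} → COUNT(*)=2
  13: ids {1, 13} → COUNT(*)=2

Ravi | 5 ; Zane | 3 ; Yuki | 2 ; Yuki | 2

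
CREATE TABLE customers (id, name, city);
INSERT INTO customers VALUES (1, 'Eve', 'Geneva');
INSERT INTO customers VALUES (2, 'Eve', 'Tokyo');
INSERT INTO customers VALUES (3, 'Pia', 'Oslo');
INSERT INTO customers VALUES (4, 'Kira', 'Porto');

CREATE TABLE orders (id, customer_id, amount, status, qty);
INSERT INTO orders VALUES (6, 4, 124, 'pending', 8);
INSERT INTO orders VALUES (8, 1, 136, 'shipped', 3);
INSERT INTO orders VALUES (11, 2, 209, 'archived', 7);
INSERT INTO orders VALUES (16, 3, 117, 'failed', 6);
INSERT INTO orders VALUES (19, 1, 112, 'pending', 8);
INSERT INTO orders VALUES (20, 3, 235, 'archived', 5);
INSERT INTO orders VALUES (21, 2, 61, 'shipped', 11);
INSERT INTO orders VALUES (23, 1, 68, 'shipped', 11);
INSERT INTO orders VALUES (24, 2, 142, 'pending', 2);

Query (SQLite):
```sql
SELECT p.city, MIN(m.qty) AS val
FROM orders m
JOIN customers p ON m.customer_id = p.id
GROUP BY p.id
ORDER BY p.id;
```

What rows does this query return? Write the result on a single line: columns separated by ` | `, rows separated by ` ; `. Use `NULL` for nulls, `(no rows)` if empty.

Join each orders row to its customers via customer_id.
Group joined rows by customers.id; compute MIN(m.qty) per group.
  1: ids {8, 19, 23} → MIN(m.qty)=3
  2: ids {11, 21, 24} → MIN(m.qty)=2
  3: ids {16, 20} → MIN(m.qty)=5
  4: ids {6} → MIN(m.qty)=8

Geneva | 3 ; Tokyo | 2 ; Oslo | 5 ; Porto | 8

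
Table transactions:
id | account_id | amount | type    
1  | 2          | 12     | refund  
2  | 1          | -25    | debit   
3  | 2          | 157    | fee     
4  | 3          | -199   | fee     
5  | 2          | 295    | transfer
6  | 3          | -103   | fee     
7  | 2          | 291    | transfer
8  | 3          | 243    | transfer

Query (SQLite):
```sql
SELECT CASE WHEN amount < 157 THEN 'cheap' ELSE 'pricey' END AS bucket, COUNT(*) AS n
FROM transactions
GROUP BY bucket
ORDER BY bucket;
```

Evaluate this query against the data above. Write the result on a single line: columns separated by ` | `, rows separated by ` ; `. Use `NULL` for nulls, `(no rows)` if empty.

cheap | 4 ; pricey | 4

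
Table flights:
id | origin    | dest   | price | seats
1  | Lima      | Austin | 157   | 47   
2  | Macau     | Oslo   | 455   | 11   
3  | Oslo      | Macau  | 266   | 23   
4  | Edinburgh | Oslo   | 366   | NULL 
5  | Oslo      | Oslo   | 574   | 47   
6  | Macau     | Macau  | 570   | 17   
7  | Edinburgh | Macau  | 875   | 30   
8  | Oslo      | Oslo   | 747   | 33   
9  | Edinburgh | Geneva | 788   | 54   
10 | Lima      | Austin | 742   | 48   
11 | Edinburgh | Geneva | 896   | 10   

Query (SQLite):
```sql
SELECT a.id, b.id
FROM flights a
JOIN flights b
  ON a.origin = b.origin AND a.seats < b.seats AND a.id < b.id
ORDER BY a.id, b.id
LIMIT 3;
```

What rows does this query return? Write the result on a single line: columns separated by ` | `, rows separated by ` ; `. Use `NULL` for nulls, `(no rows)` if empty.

1 | 10 ; 2 | 6 ; 3 | 5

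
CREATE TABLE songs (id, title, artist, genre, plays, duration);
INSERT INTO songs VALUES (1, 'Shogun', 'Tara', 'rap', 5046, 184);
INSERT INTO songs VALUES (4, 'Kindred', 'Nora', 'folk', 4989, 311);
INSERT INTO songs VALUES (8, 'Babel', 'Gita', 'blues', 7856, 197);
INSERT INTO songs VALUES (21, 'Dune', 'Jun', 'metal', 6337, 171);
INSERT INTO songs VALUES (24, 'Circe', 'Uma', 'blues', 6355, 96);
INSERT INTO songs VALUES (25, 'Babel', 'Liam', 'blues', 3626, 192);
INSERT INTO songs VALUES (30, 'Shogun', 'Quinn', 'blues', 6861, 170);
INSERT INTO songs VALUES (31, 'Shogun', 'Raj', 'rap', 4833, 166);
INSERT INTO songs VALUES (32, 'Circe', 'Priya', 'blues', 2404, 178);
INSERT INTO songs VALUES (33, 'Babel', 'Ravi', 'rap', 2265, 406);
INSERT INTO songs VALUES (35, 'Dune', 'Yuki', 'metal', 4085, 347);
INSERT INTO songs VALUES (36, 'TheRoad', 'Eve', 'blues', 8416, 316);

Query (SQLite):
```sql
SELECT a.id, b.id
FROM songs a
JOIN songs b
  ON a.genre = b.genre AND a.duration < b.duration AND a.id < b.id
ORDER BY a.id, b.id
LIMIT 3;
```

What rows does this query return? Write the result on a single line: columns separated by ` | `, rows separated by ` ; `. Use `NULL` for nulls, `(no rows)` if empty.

Pairs (a,b) with same genre, a.duration < b.duration, a.id < b.id.
genre groups: blues:{8,24,25,30,32,36} folk:{4} metal:{21,35} rap:{1,31,33}
Ordered by (a.id, b.id); first 3.

1 | 33 ; 8 | 36 ; 21 | 35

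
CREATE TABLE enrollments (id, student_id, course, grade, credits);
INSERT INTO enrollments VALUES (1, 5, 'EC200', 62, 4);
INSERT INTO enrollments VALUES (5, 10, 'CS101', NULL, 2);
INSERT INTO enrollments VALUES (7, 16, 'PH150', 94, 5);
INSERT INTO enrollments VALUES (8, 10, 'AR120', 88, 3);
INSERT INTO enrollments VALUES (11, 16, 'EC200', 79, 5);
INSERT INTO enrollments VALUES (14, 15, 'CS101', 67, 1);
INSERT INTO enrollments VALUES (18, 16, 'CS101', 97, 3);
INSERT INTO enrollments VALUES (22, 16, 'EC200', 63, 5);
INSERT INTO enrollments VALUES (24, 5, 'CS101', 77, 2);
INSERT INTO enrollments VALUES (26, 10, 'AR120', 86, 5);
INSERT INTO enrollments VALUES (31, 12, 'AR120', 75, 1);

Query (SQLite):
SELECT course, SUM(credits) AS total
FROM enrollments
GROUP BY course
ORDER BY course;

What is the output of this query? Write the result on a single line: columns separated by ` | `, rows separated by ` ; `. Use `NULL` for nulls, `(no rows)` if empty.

AR120 | 9 ; CS101 | 8 ; EC200 | 14 ; PH150 | 5

Partition enrollments by course; compute SUM(credits) within each group.
  AR120: ids {8, 26, 31} → SUM(credits)=9
  CS101: ids {5, 14, 18, 24} → SUM(credits)=8
  EC200: ids {1, 11, 22} → SUM(credits)=14
  PH150: ids {7} → SUM(credits)=5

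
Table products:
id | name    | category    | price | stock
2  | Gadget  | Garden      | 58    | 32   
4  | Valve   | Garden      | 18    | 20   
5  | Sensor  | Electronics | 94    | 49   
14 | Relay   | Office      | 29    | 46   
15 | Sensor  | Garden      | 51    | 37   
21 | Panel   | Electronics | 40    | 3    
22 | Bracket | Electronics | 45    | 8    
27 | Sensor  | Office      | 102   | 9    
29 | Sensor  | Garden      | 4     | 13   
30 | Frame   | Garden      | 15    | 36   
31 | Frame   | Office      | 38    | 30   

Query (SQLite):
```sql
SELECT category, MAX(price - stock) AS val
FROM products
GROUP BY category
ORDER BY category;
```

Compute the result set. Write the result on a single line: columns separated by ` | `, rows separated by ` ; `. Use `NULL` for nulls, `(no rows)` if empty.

For each row compute price - stock.
Group by category; take MAX of the expression per group.
  Electronics: ids {5, 21, 22} → MAX(price - stock)=45
  Garden: ids {2, 4, 15, 29, 30} → MAX(price - stock)=26
  Office: ids {14, 27, 31} → MAX(price - stock)=93

Electronics | 45 ; Garden | 26 ; Office | 93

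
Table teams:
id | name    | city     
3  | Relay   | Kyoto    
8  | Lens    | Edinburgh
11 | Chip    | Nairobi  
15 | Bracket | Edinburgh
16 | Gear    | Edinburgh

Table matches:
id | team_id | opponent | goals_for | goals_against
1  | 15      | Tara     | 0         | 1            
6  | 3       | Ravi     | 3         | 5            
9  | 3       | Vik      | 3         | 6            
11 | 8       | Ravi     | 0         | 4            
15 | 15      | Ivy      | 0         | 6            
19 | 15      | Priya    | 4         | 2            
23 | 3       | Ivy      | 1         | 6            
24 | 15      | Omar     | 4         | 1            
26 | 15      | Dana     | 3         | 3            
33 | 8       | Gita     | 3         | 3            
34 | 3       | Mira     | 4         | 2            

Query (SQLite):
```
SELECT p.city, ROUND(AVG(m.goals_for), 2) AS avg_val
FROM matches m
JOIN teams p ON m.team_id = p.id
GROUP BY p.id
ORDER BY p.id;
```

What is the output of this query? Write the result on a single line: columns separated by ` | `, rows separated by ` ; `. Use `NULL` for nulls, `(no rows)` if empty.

Join each matches row to its teams via team_id.
Group joined rows by teams.id; compute ROUND(AVG(m.goals_for), 2) per group.
  3: ids {6, 9, 23, 34} → ROUND(AVG(m.goals_for), 2)=2.75
  8: ids {11, 33} → ROUND(AVG(m.goals_for), 2)=1.5
  15: ids {1, 15, 19, 24, 26} → ROUND(AVG(m.goals_for), 2)=2.2

Kyoto | 2.75 ; Edinburgh | 1.5 ; Edinburgh | 2.2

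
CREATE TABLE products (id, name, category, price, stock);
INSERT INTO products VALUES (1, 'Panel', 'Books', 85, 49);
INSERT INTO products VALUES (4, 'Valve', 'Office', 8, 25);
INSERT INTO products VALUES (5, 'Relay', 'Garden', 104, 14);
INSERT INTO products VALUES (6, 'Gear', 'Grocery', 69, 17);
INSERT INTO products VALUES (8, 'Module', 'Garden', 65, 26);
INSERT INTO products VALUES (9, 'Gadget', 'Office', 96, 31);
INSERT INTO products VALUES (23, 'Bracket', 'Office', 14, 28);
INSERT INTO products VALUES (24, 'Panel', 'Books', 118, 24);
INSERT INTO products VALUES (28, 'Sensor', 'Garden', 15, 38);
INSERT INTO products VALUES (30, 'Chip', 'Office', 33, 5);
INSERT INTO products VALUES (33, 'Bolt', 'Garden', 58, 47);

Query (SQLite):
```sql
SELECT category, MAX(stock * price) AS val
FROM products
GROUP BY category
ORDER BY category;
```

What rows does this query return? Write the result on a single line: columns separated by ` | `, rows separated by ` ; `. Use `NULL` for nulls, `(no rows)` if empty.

Books | 4165 ; Garden | 2726 ; Grocery | 1173 ; Office | 2976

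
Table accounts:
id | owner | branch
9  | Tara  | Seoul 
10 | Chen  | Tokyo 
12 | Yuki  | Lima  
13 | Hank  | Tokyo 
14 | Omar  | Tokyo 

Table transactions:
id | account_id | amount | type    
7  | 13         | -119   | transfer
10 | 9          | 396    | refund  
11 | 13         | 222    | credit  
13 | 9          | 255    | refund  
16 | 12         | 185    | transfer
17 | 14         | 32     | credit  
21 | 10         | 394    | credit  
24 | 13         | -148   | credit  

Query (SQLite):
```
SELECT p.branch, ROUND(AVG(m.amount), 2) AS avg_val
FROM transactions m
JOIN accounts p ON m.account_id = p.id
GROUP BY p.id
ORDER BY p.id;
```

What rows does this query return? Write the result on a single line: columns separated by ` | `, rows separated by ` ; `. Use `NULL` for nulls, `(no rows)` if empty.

Seoul | 325.5 ; Tokyo | 394 ; Lima | 185 ; Tokyo | -15 ; Tokyo | 32

Join each transactions row to its accounts via account_id.
Group joined rows by accounts.id; compute ROUND(AVG(m.amount), 2) per group.
  9: ids {10, 13} → ROUND(AVG(m.amount), 2)=325.5
  10: ids {21} → ROUND(AVG(m.amount), 2)=394
  12: ids {16} → ROUND(AVG(m.amount), 2)=185
  13: ids {7, 11, 24} → ROUND(AVG(m.amount), 2)=-15
  14: ids {17} → ROUND(AVG(m.amount), 2)=32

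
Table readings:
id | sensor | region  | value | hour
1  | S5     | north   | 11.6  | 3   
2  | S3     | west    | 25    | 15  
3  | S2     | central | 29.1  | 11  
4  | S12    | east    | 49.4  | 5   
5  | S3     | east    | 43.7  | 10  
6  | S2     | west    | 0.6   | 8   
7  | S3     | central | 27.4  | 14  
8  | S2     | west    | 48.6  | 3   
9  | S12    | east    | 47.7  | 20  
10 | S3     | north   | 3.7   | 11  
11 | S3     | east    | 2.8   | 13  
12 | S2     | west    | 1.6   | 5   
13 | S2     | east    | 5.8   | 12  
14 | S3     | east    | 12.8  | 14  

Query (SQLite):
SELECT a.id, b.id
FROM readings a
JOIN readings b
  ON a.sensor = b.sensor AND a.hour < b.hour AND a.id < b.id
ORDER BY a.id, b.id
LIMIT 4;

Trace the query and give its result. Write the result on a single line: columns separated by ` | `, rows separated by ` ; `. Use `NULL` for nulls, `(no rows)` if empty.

Pairs (a,b) with same sensor, a.hour < b.hour, a.id < b.id.
sensor groups: S12:{4,9} S2:{3,6,8,12,13} S3:{2,5,7,10,11,14} S5:{1}
Ordered by (a.id, b.id); first 4.

3 | 13 ; 4 | 9 ; 5 | 7 ; 5 | 10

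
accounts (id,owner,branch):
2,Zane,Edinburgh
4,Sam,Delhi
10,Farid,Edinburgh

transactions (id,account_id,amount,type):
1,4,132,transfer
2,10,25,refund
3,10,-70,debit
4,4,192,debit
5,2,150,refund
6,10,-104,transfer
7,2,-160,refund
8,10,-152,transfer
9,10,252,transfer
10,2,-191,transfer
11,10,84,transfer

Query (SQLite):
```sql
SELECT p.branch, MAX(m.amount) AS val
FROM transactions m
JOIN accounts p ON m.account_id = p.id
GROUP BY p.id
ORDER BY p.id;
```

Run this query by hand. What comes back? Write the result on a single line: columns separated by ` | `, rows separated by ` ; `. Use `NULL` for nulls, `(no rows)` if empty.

Edinburgh | 150 ; Delhi | 192 ; Edinburgh | 252

Join each transactions row to its accounts via account_id.
Group joined rows by accounts.id; compute MAX(m.amount) per group.
  2: ids {5, 7, 10} → MAX(m.amount)=150
  4: ids {1, 4} → MAX(m.amount)=192
  10: ids {2, 3, 6, 8, 9, 11} → MAX(m.amount)=252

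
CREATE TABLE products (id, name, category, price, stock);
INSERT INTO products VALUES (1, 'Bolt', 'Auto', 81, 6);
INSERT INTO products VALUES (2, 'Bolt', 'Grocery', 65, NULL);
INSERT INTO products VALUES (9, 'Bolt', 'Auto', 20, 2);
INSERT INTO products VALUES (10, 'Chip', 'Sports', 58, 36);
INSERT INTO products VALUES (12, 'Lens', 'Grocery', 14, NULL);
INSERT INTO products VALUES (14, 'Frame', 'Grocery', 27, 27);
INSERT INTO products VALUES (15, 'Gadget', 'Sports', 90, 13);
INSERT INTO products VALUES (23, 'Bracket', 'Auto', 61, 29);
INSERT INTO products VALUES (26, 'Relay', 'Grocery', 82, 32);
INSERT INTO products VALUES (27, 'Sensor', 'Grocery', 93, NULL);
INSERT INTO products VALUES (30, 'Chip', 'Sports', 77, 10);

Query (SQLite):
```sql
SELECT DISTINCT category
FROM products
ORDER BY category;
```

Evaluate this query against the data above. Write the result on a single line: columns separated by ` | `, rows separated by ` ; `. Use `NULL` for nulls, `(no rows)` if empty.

Auto ; Grocery ; Sports

Collect distinct category values from products.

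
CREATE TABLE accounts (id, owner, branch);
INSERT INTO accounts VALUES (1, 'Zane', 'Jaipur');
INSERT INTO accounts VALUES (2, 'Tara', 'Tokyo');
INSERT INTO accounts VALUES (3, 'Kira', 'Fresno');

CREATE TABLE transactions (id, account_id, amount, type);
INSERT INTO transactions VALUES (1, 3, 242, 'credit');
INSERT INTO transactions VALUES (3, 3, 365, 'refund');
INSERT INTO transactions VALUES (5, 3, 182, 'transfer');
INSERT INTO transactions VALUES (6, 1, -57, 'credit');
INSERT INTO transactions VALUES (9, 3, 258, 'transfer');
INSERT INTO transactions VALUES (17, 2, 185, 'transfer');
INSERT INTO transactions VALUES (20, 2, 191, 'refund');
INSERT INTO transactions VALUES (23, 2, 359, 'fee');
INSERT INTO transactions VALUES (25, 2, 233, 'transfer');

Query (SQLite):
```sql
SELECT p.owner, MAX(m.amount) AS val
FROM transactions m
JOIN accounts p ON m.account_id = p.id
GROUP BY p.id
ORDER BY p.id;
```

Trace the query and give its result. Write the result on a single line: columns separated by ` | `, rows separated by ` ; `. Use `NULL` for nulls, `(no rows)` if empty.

Join each transactions row to its accounts via account_id.
Group joined rows by accounts.id; compute MAX(m.amount) per group.
  1: ids {6} → MAX(m.amount)=-57
  2: ids {17, 20, 23, 25} → MAX(m.amount)=359
  3: ids {1, 3, 5, 9} → MAX(m.amount)=365

Zane | -57 ; Tara | 359 ; Kira | 365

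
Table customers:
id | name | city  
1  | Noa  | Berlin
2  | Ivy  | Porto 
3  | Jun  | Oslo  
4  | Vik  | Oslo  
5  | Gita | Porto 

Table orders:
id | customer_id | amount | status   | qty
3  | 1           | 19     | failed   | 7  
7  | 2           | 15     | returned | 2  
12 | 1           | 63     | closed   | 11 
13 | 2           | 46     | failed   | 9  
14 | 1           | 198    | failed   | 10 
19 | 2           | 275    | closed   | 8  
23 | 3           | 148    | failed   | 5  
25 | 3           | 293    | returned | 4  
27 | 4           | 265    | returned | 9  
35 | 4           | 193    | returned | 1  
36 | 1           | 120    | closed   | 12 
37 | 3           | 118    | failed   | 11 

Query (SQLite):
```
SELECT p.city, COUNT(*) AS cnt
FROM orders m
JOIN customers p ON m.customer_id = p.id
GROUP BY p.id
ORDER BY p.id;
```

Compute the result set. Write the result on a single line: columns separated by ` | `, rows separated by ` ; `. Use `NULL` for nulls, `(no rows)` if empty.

Join each orders row to its customers via customer_id.
Group joined rows by customers.id; compute COUNT(*) per group.
  1: ids {3, 12, 14, 36} → COUNT(*)=4
  2: ids {7, 13, 19} → COUNT(*)=3
  3: ids {23, 25, 37} → COUNT(*)=3
  4: ids {27, 35} → COUNT(*)=2

Berlin | 4 ; Porto | 3 ; Oslo | 3 ; Oslo | 2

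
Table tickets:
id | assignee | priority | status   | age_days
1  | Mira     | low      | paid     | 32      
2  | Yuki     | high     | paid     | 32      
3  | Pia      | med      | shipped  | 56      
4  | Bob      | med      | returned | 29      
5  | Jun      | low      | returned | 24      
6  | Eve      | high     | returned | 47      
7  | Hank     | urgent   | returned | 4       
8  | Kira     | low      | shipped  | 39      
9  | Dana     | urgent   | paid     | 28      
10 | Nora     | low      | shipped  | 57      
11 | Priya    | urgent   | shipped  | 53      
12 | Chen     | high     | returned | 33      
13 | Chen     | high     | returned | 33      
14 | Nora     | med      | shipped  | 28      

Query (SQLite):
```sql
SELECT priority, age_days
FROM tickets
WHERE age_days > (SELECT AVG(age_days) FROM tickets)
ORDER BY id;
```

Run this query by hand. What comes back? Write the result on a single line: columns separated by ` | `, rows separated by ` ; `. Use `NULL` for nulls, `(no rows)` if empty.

Scalar subquery: AVG(age_days) over all tickets rows = 35.357143 (≈; comparison uses full precision).
Keep rows where age_days > that value.

med | 56 ; high | 47 ; low | 39 ; low | 57 ; urgent | 53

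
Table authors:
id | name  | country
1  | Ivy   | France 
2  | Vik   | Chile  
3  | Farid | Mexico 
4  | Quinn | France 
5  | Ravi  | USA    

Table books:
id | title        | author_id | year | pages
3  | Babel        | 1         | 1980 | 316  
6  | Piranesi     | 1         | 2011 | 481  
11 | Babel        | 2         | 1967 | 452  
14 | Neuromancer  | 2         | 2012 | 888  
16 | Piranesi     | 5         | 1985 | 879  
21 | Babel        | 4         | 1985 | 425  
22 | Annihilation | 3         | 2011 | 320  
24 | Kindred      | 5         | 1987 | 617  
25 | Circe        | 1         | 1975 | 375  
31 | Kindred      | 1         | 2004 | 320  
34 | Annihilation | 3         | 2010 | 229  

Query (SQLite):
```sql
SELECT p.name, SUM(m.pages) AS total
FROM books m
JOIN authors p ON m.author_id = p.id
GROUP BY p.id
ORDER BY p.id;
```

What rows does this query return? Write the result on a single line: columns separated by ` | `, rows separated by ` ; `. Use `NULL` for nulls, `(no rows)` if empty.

Ivy | 1492 ; Vik | 1340 ; Farid | 549 ; Quinn | 425 ; Ravi | 1496

Join each books row to its authors via author_id.
Group joined rows by authors.id; compute SUM(m.pages) per group.
  1: ids {3, 6, 25, 31} → SUM(m.pages)=1492
  2: ids {11, 14} → SUM(m.pages)=1340
  3: ids {22, 34} → SUM(m.pages)=549
  4: ids {21} → SUM(m.pages)=425
  5: ids {16, 24} → SUM(m.pages)=1496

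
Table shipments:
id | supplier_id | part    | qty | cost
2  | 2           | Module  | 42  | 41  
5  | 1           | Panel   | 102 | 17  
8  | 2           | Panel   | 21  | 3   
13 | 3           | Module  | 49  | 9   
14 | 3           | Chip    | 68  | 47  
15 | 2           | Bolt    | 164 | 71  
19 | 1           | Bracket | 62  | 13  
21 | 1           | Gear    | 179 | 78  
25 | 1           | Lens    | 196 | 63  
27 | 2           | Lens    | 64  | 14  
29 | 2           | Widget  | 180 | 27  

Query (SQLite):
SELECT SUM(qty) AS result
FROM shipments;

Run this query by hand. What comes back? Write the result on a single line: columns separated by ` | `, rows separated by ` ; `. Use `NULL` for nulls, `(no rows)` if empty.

All qty values: [42, 102, 21, 49, 68, 164, 62, 179, 196, 64, 180].
SUM of non-NULL values = 1127.

1127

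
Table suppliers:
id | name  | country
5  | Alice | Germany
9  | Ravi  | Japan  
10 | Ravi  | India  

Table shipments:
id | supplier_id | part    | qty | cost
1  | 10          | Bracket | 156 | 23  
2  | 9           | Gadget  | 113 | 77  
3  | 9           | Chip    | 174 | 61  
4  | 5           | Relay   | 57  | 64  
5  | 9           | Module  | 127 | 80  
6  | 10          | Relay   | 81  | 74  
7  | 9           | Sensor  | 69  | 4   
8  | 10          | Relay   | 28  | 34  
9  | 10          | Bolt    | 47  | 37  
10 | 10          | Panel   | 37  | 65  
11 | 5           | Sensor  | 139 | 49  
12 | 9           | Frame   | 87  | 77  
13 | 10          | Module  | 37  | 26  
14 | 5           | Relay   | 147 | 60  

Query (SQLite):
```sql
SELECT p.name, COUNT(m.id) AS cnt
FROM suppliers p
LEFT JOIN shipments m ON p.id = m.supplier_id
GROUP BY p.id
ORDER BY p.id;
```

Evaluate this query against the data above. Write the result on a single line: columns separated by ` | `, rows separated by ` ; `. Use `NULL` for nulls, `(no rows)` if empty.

Alice | 3 ; Ravi | 5 ; Ravi | 6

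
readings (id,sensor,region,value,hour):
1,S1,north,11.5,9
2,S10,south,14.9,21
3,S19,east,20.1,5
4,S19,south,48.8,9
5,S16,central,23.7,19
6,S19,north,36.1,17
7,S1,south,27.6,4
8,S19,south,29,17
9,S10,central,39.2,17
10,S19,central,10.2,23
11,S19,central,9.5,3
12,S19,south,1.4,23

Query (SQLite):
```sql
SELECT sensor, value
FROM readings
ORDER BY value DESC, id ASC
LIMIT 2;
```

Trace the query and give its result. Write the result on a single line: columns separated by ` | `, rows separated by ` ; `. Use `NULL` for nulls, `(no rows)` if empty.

Sort by value desc, tiebreak id asc: (48.8, id=4), (39.2, id=9), (36.1, id=6), (29, id=8), (27.6, id=7) …. Take first 2.

S19 | 48.8 ; S10 | 39.2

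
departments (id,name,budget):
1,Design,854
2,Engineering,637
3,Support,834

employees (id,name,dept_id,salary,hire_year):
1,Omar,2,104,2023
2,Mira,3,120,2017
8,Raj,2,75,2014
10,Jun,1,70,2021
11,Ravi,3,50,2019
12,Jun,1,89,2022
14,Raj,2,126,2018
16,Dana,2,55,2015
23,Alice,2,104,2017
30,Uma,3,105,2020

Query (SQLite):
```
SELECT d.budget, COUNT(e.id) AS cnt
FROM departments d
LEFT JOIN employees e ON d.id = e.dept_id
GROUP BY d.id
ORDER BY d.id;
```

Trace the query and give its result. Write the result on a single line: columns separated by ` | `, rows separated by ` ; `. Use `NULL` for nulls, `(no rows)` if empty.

854 | 2 ; 637 | 5 ; 834 | 3

LEFT JOIN keeps every departments row; unmatched ones get NULL for employees columns.
Group by departments.id and compute COUNT(e.id). COUNT(col) of an all-NULL group is 0.
  1: ids {10, 12} → COUNT(e.id)=2
  2: ids {1, 8, 14, 16, 23} → COUNT(e.id)=5
  3: ids {2, 11, 30} → COUNT(e.id)=3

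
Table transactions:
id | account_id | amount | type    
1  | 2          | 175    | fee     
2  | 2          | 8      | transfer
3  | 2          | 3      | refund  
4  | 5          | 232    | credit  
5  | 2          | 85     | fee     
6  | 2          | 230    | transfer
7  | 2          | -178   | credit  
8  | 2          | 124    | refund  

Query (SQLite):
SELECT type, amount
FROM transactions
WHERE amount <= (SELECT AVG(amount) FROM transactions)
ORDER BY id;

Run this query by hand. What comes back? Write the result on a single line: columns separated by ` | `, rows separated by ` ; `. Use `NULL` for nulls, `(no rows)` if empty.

transfer | 8 ; refund | 3 ; credit | -178

Scalar subquery: AVG(amount) over all transactions rows = 84.875.
Keep rows where amount <= that value.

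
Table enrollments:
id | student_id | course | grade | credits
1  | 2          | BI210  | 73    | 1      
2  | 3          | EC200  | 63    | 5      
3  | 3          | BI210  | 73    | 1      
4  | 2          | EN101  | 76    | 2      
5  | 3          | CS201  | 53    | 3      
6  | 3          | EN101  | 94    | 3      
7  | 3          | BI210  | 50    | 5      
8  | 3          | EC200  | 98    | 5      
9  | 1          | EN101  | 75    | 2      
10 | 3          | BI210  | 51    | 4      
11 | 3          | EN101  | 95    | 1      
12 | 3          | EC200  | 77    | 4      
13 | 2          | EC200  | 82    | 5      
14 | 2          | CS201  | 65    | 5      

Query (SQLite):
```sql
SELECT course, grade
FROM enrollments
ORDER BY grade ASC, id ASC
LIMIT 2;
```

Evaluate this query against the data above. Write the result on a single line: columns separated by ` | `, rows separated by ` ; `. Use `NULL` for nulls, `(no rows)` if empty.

Sort by grade asc, tiebreak id asc: (50, id=7), (51, id=10), (53, id=5), (63, id=2), (65, id=14) …. Take first 2.

BI210 | 50 ; BI210 | 51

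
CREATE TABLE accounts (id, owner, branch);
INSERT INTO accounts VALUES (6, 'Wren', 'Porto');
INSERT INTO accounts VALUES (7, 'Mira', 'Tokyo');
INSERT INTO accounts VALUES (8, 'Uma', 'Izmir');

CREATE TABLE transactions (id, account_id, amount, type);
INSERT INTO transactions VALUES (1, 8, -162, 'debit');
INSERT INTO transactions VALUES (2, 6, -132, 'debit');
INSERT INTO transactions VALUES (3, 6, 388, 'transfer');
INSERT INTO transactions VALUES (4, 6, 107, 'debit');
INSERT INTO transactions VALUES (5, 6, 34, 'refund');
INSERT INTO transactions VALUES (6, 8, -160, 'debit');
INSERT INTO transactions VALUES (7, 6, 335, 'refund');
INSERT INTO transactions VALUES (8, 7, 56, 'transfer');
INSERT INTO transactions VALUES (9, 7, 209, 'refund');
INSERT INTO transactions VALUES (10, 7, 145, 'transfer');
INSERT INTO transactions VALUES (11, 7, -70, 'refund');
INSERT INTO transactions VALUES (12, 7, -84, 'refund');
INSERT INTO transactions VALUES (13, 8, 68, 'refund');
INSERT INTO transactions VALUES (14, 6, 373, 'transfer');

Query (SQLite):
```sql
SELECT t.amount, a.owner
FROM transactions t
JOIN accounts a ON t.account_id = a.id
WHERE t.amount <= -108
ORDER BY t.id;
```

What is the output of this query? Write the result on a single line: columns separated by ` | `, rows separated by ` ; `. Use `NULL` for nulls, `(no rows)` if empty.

-162 | Uma ; -132 | Wren ; -160 | Uma

Each transactions row matches the accounts row where account_id = accounts.id.
Then keep rows with t.amount <= -108.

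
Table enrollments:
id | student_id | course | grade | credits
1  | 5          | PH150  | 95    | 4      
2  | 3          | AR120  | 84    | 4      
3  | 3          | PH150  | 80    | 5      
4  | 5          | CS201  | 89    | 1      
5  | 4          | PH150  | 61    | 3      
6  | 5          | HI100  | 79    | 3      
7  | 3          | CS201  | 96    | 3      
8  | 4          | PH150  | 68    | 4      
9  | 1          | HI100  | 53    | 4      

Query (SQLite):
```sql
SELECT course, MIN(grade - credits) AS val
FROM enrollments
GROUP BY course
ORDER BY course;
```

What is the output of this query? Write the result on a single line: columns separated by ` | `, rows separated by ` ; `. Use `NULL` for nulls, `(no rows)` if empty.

For each row compute grade - credits.
Group by course; take MIN of the expression per group.
  AR120: ids {2} → MIN(grade - credits)=80
  CS201: ids {4, 7} → MIN(grade - credits)=88
  HI100: ids {6, 9} → MIN(grade - credits)=49
  PH150: ids {1, 3, 5, 8} → MIN(grade - credits)=58

AR120 | 80 ; CS201 | 88 ; HI100 | 49 ; PH150 | 58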